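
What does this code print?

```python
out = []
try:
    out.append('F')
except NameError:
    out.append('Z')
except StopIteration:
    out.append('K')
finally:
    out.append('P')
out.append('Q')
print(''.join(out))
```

Execution trace: 'F' (try body, no exception) → 'P' (finally) → 'Q' (after the try/except). Output: FPQ

Answer: FPQ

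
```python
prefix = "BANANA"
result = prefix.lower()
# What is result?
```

Trace:
`prefix = "BANANA"` → prefix = 'BANANA'
`result = prefix.lower()` → result = 'banana'
So result = 'banana'

Answer: 'banana'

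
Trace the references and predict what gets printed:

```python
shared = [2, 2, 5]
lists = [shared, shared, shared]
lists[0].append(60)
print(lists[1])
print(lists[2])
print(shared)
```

Key concept: list of same reference.
Step by step:
`shared = [2, 2, 5]` → shared = [2, 2, 5]
`lists = [shared, shared, shared]` → lists = [[2, 2, 5], [2, 2, 5], [2, 2, 5]]
`lists[0].append(60)` → shared = [2, 2, 5, 60]; lists = [[2, 2, 5, 60], [2, 2, 5, 60], [2, 2, 5, 60]]
`print(lists[1])` → prints [2, 2, 5, 60]
`print(lists[2])` → prints [2, 2, 5, 60]
`print(shared)` → prints [2, 2, 5, 60]

Answer:
[2, 2, 5, 60]
[2, 2, 5, 60]
[2, 2, 5, 60]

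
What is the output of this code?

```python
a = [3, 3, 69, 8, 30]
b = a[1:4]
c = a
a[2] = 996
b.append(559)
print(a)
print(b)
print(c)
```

Key concept: slice vs alias.
Step by step:
`a = [3, 3, 69, 8, 30]` → a = [3, 3, 69, 8, 30]
`b = a[1:4]` → b = [3, 69, 8]
`c = a` → c = [3, 3, 69, 8, 30] (same object as a)
`a[2] = 996` → a = [3, 3, 996, 8, 30] (same object as c); c = [3, 3, 996, 8, 30] (same object as a)
`b.append(559)` → b = [3, 69, 8, 559]
`print(a)` → prints [3, 3, 996, 8, 30]
`print(b)` → prints [3, 69, 8, 559]
`print(c)` → prints [3, 3, 996, 8, 30]

Answer:
[3, 3, 996, 8, 30]
[3, 69, 8, 559]
[3, 3, 996, 8, 30]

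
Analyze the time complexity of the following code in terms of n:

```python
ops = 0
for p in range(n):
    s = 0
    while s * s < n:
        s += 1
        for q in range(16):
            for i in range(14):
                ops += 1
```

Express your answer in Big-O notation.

Each loop level contributes: n × √n × 1 × 1. Multiplying the contributions gives O(n√n).

Answer: O(n√n)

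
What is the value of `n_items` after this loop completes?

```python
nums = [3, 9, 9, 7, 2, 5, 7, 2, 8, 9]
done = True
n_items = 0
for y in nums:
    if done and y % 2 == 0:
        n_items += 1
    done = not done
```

Count even values at even positions
`n_items` takes the values: 0 → 1 → 2

Answer: 2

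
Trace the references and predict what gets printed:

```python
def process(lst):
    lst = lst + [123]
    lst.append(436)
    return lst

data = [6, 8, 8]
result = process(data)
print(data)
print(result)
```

Key concept: rebinding parameter vs mutation.
Step by step:
`data = [6, 8, 8]` → data = [6, 8, 8]
`result = process(data)` → result = [6, 8, 8, 123, 436]
`print(data)` → prints [6, 8, 8]
`print(result)` → prints [6, 8, 8, 123, 436]

Answer:
[6, 8, 8]
[6, 8, 8, 123, 436]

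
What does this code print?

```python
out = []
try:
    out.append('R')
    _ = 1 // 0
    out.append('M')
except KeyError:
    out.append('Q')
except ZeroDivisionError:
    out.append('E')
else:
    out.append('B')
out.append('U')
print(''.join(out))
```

Execution trace: 'R' (try body) → 'E' (except ZeroDivisionError) → 'U' (after the try/except). Output: REU

Answer: REU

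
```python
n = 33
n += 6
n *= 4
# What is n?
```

Trace:
`n = 33` → n = 33
`n += 6` → n = 39
`n *= 4` → n = 156
So n = 156

Answer: 156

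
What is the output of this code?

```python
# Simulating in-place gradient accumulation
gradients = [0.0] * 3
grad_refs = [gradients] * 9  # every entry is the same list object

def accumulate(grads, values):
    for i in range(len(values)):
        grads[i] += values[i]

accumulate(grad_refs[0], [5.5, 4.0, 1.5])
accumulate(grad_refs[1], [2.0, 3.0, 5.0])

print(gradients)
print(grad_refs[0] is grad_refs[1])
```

Key concept: gradient accumulation aliasing.
Step by step:
`gradients = [0.0] * 3` → gradients = [0.0, 0.0, 0.0]
`grad_refs = [gradients] * 9` → grad_refs = [[0.0, 0.0, 0.0], [0.0, 0.0, 0.0], [0.0, 0.0, 0.0], [0.0, 0.0, 0.0], [0.0, 0.0, 0.0], [0.0, 0.0, 0.0], [0.0, 0.0, 0.0], [0.0, 0.0, 0.0], [0.0, 0.0, 0.0]]
`accumulate(grad_refs[0], [5.5, 4.0, 1.5])` → gradients = [5.5, 4.0, 1.5]; grad_refs = [[5.5, 4.0, 1.5], [5.5, 4.0, 1.5], [5.5, 4.0, 1.5], [5.5, 4.0, 1.5], [5.5, 4.0, 1.5], [5.5, 4.0, 1.5], [5.5, 4.0, 1.5], [5.5, 4.0, 1.5], [5.5, 4.0, 1.5]]
`accumulate(grad_refs[1], [2.0, 3.0, 5.0])` → gradients = [7.5, 7.0, 6.5]; grad_refs = [[7.5, 7.0, 6.5], [7.5, 7.0, 6.5], [7.5, 7.0, 6.5], [7.5, 7.0, 6.5], [7.5, 7.0, 6.5], [7.5, 7.0, 6.5], [7.5, 7.0, 6.5], [7.5, 7.0, 6.5], [7.5, 7.0, 6.5]]
`print(gradients)` → prints [7.5, 7.0, 6.5]
`print(grad_refs[0] is grad_refs[1])` → prints True

Answer:
[7.5, 7.0, 6.5]
True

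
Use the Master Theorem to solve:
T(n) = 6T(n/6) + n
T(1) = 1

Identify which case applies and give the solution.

a=6, b=6, f(n)=n. log_6(6) = 1. Since c=1 = 1, Case 2 applies: T(n) = Θ(n^log_b(a) · log n) = O(n log n).

Answer: O(n log n) - Case 2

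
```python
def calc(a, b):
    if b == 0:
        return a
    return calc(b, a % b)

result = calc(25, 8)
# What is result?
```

calc(25, 8) -> calc(8, 1) -> calc(1, 0) -> 1

Answer: 1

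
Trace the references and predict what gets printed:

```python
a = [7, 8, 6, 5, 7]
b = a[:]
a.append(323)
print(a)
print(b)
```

Key concept: slice [:] creates copy.
Step by step:
`a = [7, 8, 6, 5, 7]` → a = [7, 8, 6, 5, 7]
`b = a[:]` → b = [7, 8, 6, 5, 7]
`a.append(323)` → a = [7, 8, 6, 5, 7, 323]
`print(a)` → prints [7, 8, 6, 5, 7, 323]
`print(b)` → prints [7, 8, 6, 5, 7]

Answer:
[7, 8, 6, 5, 7, 323]
[7, 8, 6, 5, 7]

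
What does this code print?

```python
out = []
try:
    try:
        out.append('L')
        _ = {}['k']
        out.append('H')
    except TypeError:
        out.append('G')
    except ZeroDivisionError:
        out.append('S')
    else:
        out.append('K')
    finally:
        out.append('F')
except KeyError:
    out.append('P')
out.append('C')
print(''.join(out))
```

Execution trace: 'L' (try body) → 'F' (finally) → 'P' (outer except KeyError) → 'C' (after the try/except). Output: LFPC

Answer: LFPC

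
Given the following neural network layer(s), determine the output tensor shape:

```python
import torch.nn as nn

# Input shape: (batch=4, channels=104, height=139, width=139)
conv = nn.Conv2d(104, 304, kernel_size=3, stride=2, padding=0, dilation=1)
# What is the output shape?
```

Input: (4, 104, 139, 139) -> Output: (4, 304, 69, 69)

Answer: (4, 304, 69, 69)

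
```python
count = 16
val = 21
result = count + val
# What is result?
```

Trace:
`count = 16` → count = 16
`val = 21` → val = 21
`result = count + val` → result = 37
So result = 37

Answer: 37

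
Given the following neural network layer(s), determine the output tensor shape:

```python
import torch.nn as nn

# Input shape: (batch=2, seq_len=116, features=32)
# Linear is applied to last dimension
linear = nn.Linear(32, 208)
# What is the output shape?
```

Input: (2, 116, 32) -> Output: (2, 116, 208)

Answer: (2, 116, 208)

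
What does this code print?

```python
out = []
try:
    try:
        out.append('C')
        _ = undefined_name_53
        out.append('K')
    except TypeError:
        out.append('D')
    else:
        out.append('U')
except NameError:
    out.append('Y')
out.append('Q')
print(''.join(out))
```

Execution trace: 'C' (inner try body) → 'Y' (outer except NameError) → 'Q' (after the try/except). Output: CYQ

Answer: CYQ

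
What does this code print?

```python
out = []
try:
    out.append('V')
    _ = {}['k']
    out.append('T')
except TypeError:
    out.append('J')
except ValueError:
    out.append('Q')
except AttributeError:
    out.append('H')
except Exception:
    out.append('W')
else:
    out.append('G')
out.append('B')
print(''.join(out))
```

Execution trace: 'V' (try body) → 'W' (except Exception) → 'B' (after the try/except). Output: VWB

Answer: VWB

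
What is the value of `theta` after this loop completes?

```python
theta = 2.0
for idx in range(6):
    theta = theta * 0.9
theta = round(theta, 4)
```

Exponential decay: 2.0 * 0.9^6
`theta` takes the values: 2.0 → 1.8 → 1.62 → 1.458 → 1.3122 → 1.18098 → 1.062882 → 1.0629

Answer: 1.0629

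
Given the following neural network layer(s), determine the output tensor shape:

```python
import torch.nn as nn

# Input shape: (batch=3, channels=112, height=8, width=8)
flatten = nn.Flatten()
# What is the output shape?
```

Input: (3, 112, 8, 8) -> Output: (3, 7168)

Answer: (3, 7168)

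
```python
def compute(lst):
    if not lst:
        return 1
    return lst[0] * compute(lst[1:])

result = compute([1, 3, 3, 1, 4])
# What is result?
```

Product over [1, 3, 3, 1, 4] = 1 * 3 * 3 * 1 * 4 = 36

Answer: 36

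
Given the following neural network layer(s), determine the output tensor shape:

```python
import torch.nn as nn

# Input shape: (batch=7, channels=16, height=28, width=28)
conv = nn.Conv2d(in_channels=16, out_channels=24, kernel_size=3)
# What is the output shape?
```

Input: (7, 16, 28, 28) -> Output: (7, 24, 26, 26)

Answer: (7, 24, 26, 26)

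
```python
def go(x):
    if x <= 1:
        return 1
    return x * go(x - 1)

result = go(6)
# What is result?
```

go(6) = 6 * 5 * 4 * 3 * 2 * 1 = 720

Answer: 720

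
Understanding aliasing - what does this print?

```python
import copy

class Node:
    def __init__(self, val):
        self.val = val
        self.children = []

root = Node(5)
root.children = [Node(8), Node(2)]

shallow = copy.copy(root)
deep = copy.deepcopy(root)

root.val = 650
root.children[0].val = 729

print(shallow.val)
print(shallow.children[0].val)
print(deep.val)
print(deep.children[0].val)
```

Key concept: deep copy with custom objects.
Step by step:
`root = Node(5)` → root = Node(val=5, children=[])
`root.children = [Node(8), Node(2)]` → root = Node(val=5, children=[Node(val=8, children=[]), Node(val=2, children=[])])
`shallow = copy.copy(root)` → shallow = Node(val=5, children=[Node(val=8, children=[]), Node(val=2, children=[])])
`deep = copy.deepcopy(root)` → deep = Node(val=5, children=[Node(val=8, children=[]), Node(val=2, children=[])])
`root.val = 650` → root = Node(val=650, children=[Node(val=8, children=[]), Node(val=2, children=[])])
`root.children[0].val = 729` → root = Node(val=650, children=[Node(val=729, children=[]), Node(val=2, children=[])]); shallow = Node(val=5, children=[Node(val=729, children=[]), Node(val=2, children=[])])
`print(shallow.val)` → prints 5
`print(shallow.children[0].val)` → prints 729
`print(deep.val)` → prints 5
`print(deep.children[0].val)` → prints 8

Answer:
5
729
5
8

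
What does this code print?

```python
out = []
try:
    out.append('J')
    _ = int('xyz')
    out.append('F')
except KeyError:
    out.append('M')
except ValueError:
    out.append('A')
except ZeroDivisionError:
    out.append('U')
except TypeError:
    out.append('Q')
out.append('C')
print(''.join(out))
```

Execution trace: 'J' (try body) → 'A' (except ValueError) → 'C' (after the try/except). Output: JAC

Answer: JAC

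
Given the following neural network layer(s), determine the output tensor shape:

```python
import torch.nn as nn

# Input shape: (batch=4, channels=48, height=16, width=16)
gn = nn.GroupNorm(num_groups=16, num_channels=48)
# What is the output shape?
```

Input: (4, 48, 16, 16) -> Output: (4, 48, 16, 16)

Answer: (4, 48, 16, 16)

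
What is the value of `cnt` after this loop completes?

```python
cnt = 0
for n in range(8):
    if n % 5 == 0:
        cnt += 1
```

Count numbers divisible by 5 in range(8)
`cnt` takes the values: 0 → 1 → 2

Answer: 2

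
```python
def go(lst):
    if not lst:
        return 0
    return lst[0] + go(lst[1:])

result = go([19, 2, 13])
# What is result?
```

19 + 2 + 13 + 0 = 34

Answer: 34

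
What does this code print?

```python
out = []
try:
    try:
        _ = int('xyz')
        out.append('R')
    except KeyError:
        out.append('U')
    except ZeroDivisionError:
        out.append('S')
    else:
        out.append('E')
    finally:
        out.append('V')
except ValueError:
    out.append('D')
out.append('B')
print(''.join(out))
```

Execution trace: 'V' (finally) → 'D' (outer except ValueError) → 'B' (after the try/except). Output: VDB

Answer: VDB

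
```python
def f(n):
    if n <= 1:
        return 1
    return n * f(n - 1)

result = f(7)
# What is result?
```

f(7) = 7 * 6 * 5 * 4 * 3 * 2 * 1 = 5040

Answer: 5040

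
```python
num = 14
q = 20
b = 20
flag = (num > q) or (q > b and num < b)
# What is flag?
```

Trace:
`num = 14` → num = 14
`q = 20` → q = 20
`b = 20` → b = 20
`flag = (num > q) or (q > b and num < b)` → flag = False
So flag = False

Answer: False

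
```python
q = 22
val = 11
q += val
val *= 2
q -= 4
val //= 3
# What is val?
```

Trace:
`q = 22` → q = 22
`val = 11` → val = 11
`q += val` → q = 33
`val *= 2` → val = 22
`q -= 4` → q = 29
`val //= 3` → val = 7
So val = 7

Answer: 7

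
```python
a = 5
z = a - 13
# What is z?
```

Trace:
`a = 5` → a = 5
`z = a - 13` → z = -8
So z = -8

Answer: -8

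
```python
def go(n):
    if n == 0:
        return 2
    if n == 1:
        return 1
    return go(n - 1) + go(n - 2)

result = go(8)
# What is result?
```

Build up from base cases: go(0)=2, go(1)=1, go(2)=3, go(3)=4, go(4)=7, go(5)=11, go(6)=18, ..., go(8)=47

Answer: 47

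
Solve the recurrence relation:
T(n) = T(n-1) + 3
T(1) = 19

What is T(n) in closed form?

Unrolling: T(n) = T(1) + 3·(n-1) = 19 + 3(n-1) = 3n + 16.

Answer: T(n) = 3n + 16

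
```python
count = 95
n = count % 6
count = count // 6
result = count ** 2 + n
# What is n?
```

Trace:
`count = 95` → count = 95
`n = count % 6` → n = 5
`count = count // 6` → count = 15
`result = count ** 2 + n` → result = 230
So n = 5

Answer: 5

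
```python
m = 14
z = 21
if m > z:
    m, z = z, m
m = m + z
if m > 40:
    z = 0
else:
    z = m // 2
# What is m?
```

Trace:
`m = 14` → m = 14
`z = 21` → z = 21
`if m > z: ...` → m > z is False → no variable changes
`m = m + z` → m = 35
`if m > 40: ...` → m > 40 is False, take else branch → z = 17
So m = 35

Answer: 35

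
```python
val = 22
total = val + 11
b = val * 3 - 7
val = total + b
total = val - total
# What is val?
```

Trace:
`val = 22` → val = 22
`total = val + 11` → total = 33
`b = val * 3 - 7` → b = 59
`val = total + b` → val = 92
`total = val - total` → total = 59
So val = 92

Answer: 92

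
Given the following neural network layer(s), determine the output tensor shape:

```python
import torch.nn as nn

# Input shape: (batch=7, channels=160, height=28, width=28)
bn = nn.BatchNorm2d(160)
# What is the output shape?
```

Input: (7, 160, 28, 28) -> Output: (7, 160, 28, 28)

Answer: (7, 160, 28, 28)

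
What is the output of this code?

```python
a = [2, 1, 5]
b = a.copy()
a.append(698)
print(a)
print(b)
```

Key concept: list.copy() creates independent copy.
Step by step:
`a = [2, 1, 5]` → a = [2, 1, 5]
`b = a.copy()` → b = [2, 1, 5]
`a.append(698)` → a = [2, 1, 5, 698]
`print(a)` → prints [2, 1, 5, 698]
`print(b)` → prints [2, 1, 5]

Answer:
[2, 1, 5, 698]
[2, 1, 5]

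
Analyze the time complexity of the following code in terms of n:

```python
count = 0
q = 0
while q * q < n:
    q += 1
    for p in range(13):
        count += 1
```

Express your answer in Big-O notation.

Each loop level contributes: √n × 1. Multiplying the contributions gives O(√n).

Answer: O(√n)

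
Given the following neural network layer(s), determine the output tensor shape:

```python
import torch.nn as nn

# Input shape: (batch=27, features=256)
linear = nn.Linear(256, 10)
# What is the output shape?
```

Input: (27, 256) -> Output: (27, 10)

Answer: (27, 10)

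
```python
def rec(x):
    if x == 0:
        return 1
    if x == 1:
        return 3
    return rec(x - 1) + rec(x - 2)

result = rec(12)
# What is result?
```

Build up from base cases: rec(0)=1, rec(1)=3, rec(2)=4, rec(3)=7, rec(4)=11, rec(5)=18, rec(6)=29, ..., rec(12)=521

Answer: 521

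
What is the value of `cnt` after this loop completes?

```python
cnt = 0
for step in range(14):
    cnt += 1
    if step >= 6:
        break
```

Loop breaks when step reaches 6, cnt is 7
`cnt` takes the values: 0 → 1 → 2 → 3 → 4 → 5 → 6 → 7

Answer: 7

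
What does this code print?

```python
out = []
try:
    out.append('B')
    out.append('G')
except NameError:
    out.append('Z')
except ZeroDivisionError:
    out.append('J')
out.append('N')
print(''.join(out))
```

Execution trace: 'B' (try body) → 'G' (try body, no exception) → 'N' (after the try/except). Output: BGN

Answer: BGN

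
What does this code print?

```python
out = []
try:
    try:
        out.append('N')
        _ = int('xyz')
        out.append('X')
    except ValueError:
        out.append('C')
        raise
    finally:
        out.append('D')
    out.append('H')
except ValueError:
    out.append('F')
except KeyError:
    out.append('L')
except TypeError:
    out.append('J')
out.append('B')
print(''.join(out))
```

Execution trace: 'N' (inner try body) → 'C' (inner except ValueError) → 'D' (inner finally) → 'F' (except ValueError) → 'B' (after the try/except). Output: NCDFB

Answer: NCDFB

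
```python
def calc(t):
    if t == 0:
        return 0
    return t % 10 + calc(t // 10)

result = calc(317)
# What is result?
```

Sum of digits of 317: 7 + 1 + 3 = 11

Answer: 11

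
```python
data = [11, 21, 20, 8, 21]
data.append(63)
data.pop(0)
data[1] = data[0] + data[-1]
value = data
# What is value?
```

Trace:
`data = [11, 21, 20, 8, 21]` → data = [11, 21, 20, 8, 21]
`data.append(63)` → data = [11, 21, 20, 8, 21, 63]
`data.pop(0)` → data = [21, 20, 8, 21, 63]
`data[1] = data[0] + data[-1]` → data = [21, 84, 8, 21, 63]
`value = data` → value = [21, 84, 8, 21, 63]
So value = [21, 84, 8, 21, 63]

Answer: [21, 84, 8, 21, 63]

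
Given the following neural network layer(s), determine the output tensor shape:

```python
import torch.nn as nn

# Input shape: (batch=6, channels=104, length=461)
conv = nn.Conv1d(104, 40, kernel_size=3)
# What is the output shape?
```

Input: (6, 104, 461) -> Output: (6, 40, 459)

Answer: (6, 40, 459)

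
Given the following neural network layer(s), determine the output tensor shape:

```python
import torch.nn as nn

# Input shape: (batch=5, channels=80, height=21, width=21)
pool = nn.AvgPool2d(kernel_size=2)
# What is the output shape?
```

Input: (5, 80, 21, 21) -> Output: (5, 80, 10, 10)

Answer: (5, 80, 10, 10)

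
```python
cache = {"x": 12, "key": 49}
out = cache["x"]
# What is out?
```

Trace:
`cache = {"x": 12, "key": 49}` → cache = {'x': 12, 'key': 49}
`out = cache["x"]` → out = 12
So out = 12

Answer: 12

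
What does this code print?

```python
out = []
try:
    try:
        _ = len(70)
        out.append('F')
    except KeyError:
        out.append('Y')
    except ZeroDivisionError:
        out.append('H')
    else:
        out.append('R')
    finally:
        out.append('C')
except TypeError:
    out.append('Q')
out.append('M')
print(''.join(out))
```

Execution trace: 'C' (finally) → 'Q' (outer except TypeError) → 'M' (after the try/except). Output: CQM

Answer: CQM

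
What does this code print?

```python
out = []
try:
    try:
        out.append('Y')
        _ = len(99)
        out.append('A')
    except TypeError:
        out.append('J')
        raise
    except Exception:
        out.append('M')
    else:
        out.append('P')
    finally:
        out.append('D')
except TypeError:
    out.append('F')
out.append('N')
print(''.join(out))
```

Execution trace: 'Y' (inner try body) → 'J' (inner except TypeError) → 'D' (inner finally) → 'F' (outer except TypeError) → 'N' (after the try/except). Output: YJDFN

Answer: YJDFN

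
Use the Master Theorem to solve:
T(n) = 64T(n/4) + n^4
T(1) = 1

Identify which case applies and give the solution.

a=64, b=4, f(n)=n^4. log_4(64) = 3. Since c=4 > 3 and the regularity condition holds (64(n/4)^4 = (64/4^4)n^4 with 64/4^4 < 1), Case 3 applies: T(n) = Θ(f(n)) = O(n^4).

Answer: O(n^4) - Case 3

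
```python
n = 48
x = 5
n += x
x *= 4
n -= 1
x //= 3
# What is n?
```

Trace:
`n = 48` → n = 48
`x = 5` → x = 5
`n += x` → n = 53
`x *= 4` → x = 20
`n -= 1` → n = 52
`x //= 3` → x = 6
So n = 52

Answer: 52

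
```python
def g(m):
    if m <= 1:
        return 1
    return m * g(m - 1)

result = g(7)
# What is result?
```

g(7) = 7 * 6 * 5 * 4 * 3 * 2 * 1 = 5040

Answer: 5040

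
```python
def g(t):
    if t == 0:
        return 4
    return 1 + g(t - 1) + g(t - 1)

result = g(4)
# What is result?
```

g(t) = 1 + 2·g(t-1), g(0)=4. Closed form: (4+1)·2^4 - 1 = 79.

Answer: 79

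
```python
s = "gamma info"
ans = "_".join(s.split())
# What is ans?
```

Trace:
`s = "gamma info"` → s = 'gamma info'
`ans = "_".join(s.split())` → ans = 'gamma_info'
So ans = 'gamma_info'

Answer: 'gamma_info'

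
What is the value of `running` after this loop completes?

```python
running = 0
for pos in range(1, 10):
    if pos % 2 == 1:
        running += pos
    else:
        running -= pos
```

Add odd, subtract even
`running` takes the values: 0 → 1 → -1 → 2 → -2 → 3 → -3 → 4 → -4 → 5

Answer: 5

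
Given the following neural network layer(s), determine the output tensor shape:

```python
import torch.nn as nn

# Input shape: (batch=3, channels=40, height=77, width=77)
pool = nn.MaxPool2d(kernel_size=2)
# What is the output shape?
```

Input: (3, 40, 77, 77) -> Output: (3, 40, 38, 38)

Answer: (3, 40, 38, 38)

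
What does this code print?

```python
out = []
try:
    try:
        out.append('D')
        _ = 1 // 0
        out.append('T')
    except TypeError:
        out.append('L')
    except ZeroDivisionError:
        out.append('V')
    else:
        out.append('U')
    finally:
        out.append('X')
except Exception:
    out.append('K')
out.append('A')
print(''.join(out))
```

Execution trace: 'D' (inner try body) → 'V' (inner except ZeroDivisionError) → 'X' (inner finally) → 'A' (after the try/except). Output: DVXA

Answer: DVXA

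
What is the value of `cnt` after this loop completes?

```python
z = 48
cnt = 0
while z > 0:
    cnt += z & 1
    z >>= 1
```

Count set bits in 48 (binary: 0b110000)
`cnt` takes the values: 0 → 1 → 2

Answer: 2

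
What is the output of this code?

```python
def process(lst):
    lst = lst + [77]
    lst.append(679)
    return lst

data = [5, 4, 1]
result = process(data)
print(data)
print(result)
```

Key concept: rebinding parameter vs mutation.
Step by step:
`data = [5, 4, 1]` → data = [5, 4, 1]
`result = process(data)` → result = [5, 4, 1, 77, 679]
`print(data)` → prints [5, 4, 1]
`print(result)` → prints [5, 4, 1, 77, 679]

Answer:
[5, 4, 1]
[5, 4, 1, 77, 679]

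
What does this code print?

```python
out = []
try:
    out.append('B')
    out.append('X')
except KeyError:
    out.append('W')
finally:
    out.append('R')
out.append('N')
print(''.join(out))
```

Execution trace: 'B' (try body) → 'X' (try body, no exception) → 'R' (finally) → 'N' (after the try/except). Output: BXRN

Answer: BXRN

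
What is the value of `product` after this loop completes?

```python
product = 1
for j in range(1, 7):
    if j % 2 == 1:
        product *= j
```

Product of odd numbers 1 to 6
`product` takes the values: 1 → 3 → 15

Answer: 15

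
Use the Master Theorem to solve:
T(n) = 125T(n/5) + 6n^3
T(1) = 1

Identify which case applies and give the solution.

a=125, b=5, f(n)=6n^3. log_5(125) = 3. Since c=3 = 3, Case 2 applies: T(n) = Θ(n^log_b(a) · log n) = O(n^3 log n).

Answer: O(n^3 log n) - Case 2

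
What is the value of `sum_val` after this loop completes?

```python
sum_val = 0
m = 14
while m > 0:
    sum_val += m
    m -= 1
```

Sum 14 down to 1
`sum_val` takes the values: 0 → 14 → 27 → 39 → 50 → 60 → 69 → 77 → 84 → 90 → 95 → 99 → 102 → 104 → 105

Answer: 105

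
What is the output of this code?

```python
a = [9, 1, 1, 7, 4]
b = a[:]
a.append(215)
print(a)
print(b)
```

Key concept: slice [:] creates copy.
Step by step:
`a = [9, 1, 1, 7, 4]` → a = [9, 1, 1, 7, 4]
`b = a[:]` → b = [9, 1, 1, 7, 4]
`a.append(215)` → a = [9, 1, 1, 7, 4, 215]
`print(a)` → prints [9, 1, 1, 7, 4, 215]
`print(b)` → prints [9, 1, 1, 7, 4]

Answer:
[9, 1, 1, 7, 4, 215]
[9, 1, 1, 7, 4]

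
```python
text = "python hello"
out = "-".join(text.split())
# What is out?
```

Trace:
`text = "python hello"` → text = 'python hello'
`out = "-".join(text.split())` → out = 'python-hello'
So out = 'python-hello'

Answer: 'python-hello'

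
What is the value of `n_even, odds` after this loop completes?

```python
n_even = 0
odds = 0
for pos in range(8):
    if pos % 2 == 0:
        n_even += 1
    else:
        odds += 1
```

Count evens and odds in range(8)
`n_even, odds` takes the values: (0, 0) → (1, 0) → (1, 1) → (2, 1) → (2, 2) → (3, 2) → (3, 3) → (4, 3) → (4, 4)

Answer: 4, 4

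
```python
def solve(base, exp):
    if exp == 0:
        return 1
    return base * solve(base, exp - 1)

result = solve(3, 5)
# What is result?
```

solve(3, 5) = 3 * 3 * 3 * 3 * 3 = 243

Answer: 243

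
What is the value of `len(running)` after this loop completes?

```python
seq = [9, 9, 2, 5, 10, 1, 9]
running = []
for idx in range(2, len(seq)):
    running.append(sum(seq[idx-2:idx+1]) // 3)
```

Number of 3-element averages
`running` takes the values: [] → [6] → [6, 5] → [6, 5, 5] → [6, 5, 5, 5] → [6, 5, 5, 5, 6]
So `len(running)` = 5

Answer: 5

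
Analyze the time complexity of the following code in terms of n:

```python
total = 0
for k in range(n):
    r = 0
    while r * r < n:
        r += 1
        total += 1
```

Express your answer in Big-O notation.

Each loop level contributes: n × √n. Multiplying the contributions gives O(n√n).

Answer: O(n√n)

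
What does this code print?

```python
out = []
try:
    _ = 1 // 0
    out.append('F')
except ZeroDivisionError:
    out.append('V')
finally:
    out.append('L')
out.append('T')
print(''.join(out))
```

Execution trace: 'V' (except ZeroDivisionError) → 'L' (finally) → 'T' (after the try/except). Output: VLT

Answer: VLT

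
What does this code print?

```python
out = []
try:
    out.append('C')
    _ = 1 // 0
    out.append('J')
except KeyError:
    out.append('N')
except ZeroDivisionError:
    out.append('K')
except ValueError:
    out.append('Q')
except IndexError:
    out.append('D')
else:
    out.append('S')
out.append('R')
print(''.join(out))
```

Execution trace: 'C' (try body) → 'K' (except ZeroDivisionError) → 'R' (after the try/except). Output: CKR

Answer: CKR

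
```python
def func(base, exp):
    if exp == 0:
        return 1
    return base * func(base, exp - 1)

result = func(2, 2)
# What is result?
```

func(2, 2) = 2 * 2 = 4

Answer: 4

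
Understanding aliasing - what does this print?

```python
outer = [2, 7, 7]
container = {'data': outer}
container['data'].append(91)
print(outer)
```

Key concept: dict holds reference to list.
Step by step:
`outer = [2, 7, 7]` → outer = [2, 7, 7]
`container = {'data': outer}` → container = {'data': [2, 7, 7]}
`container['data'].append(91)` → outer = [2, 7, 7, 91]; container = {'data': [2, 7, 7, 91]}
`print(outer)` → prints [2, 7, 7, 91]

Answer: [2, 7, 7, 91]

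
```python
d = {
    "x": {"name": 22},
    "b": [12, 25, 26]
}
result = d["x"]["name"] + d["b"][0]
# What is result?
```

Trace:
`d = { ...` → d = {'x': {'name': 22}, 'b': [12, 25, 26]}
`result = d["x"]["name"] + d["b"][0]` → result = 34
So result = 34

Answer: 34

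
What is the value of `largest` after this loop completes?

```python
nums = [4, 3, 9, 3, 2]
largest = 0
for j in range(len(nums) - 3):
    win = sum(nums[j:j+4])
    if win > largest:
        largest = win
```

Max sum of 4-element window in [4, 3, 9, 3, 2]
`largest` takes the values: 0 → 19

Answer: 19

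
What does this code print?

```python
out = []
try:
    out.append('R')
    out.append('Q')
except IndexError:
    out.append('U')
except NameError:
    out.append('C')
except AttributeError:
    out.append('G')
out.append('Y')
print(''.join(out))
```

Execution trace: 'R' (try body) → 'Q' (try body, no exception) → 'Y' (after the try/except). Output: RQY

Answer: RQY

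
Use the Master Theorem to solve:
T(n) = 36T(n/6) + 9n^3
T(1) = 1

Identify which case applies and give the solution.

a=36, b=6, f(n)=9n^3. log_6(36) = 2. Since c=3 > 2 and the regularity condition holds (36(n/6)^3 = (36/6^3)n^3 with 36/6^3 < 1), Case 3 applies: T(n) = Θ(f(n)) = O(n^3).

Answer: O(n^3) - Case 3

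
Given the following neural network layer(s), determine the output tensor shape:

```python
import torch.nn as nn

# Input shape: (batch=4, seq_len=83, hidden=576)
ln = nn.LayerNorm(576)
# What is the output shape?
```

Input: (4, 83, 576) -> Output: (4, 83, 576)

Answer: (4, 83, 576)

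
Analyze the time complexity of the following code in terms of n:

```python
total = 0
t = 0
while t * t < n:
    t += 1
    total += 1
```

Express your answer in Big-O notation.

Each loop level contributes: √n. Multiplying the contributions gives O(√n).

Answer: O(√n)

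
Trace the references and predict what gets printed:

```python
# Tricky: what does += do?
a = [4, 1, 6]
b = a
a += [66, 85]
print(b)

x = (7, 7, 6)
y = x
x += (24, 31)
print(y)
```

Key concept: += behavior differs for mutable vs immutable.
Step by step:
`a = [4, 1, 6]` → a = [4, 1, 6]
`b = a` → b = [4, 1, 6] (same object as a)
`a += [66, 85]` → a = [4, 1, 6, 66, 85] (same object as b); b = [4, 1, 6, 66, 85] (same object as a)
`print(b)` → prints [4, 1, 6, 66, 85]
`x = (7, 7, 6)` → x = (7, 7, 6)
`y = x` → y = (7, 7, 6)
`x += (24, 31)` → x = (7, 7, 6, 24, 31)
`print(y)` → prints (7, 7, 6)

Answer:
[4, 1, 6, 66, 85]
(7, 7, 6)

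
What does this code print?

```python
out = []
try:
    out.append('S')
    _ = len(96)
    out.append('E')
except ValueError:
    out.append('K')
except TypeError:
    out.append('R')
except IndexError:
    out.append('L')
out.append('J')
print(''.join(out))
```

Execution trace: 'S' (try body) → 'R' (except TypeError) → 'J' (after the try/except). Output: SRJ

Answer: SRJ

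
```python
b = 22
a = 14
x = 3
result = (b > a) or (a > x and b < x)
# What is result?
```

Trace:
`b = 22` → b = 22
`a = 14` → a = 14
`x = 3` → x = 3
`result = (b > a) or (a > x and b < x)` → result = True
So result = True

Answer: True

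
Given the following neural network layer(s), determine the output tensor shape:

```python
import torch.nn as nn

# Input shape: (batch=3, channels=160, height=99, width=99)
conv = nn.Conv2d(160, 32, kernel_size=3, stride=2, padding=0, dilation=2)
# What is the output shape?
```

Input: (3, 160, 99, 99) -> Output: (3, 32, 48, 48)

Answer: (3, 32, 48, 48)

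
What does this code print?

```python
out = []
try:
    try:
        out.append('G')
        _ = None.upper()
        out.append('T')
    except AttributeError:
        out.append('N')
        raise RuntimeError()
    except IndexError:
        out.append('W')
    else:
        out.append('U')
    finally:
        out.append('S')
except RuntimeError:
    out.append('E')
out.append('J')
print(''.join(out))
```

Execution trace: 'G' (inner try body) → 'N' (inner except AttributeError) → 'S' (inner finally) → 'E' (outer except RuntimeError) → 'J' (after the try/except). Output: GNSEJ

Answer: GNSEJ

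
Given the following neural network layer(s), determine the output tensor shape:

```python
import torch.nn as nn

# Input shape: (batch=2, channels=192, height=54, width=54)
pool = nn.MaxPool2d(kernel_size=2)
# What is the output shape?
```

Input: (2, 192, 54, 54) -> Output: (2, 192, 27, 27)

Answer: (2, 192, 27, 27)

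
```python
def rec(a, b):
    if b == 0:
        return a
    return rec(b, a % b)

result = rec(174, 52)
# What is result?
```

rec(174, 52) -> rec(52, 18) -> rec(18, 16) -> rec(16, 2) -> rec(2, 0) -> 2

Answer: 2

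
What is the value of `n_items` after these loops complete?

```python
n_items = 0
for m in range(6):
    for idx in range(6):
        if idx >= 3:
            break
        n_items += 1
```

Inner breaks at 3, outer runs 6 times
`n_items` takes the values: 0 → 1 → 2 → 3 → 4 → 5 → 6 → 7 → 8 → 9 → 10 → 11 → 12 → 13 → 14 → 15 → 16 → 17 → 18

Answer: 18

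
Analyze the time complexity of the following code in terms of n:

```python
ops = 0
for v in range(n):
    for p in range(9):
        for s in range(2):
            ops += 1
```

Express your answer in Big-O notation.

Each loop level contributes: n × 1 × 1. Multiplying the contributions gives O(n).

Answer: O(n)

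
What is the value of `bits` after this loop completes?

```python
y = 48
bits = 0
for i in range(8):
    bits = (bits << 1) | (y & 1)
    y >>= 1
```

Reverse lowest 8 bits of 48
`bits` takes the values: 0 → 1 → 3 → 6 → 12

Answer: 12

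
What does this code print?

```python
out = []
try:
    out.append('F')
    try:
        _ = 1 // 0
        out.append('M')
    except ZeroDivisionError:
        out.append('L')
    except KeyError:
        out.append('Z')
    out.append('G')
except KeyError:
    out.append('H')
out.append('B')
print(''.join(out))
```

Execution trace: 'F' (try body) → 'L' (inner except ZeroDivisionError) → 'G' (try body, no exception) → 'B' (after the try/except). Output: FLGB

Answer: FLGB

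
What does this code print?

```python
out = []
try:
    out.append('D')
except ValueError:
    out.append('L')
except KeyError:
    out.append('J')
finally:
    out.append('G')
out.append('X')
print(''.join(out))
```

Execution trace: 'D' (try body, no exception) → 'G' (finally) → 'X' (after the try/except). Output: DGX

Answer: DGX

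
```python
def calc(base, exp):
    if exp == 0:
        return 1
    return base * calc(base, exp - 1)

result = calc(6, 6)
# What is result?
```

calc(6, 6) = 6 * 6 * 6 * 6 * 6 * 6 = 46656

Answer: 46656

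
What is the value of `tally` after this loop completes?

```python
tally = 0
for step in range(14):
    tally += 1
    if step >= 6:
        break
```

Loop breaks when step reaches 6, tally is 7
`tally` takes the values: 0 → 1 → 2 → 3 → 4 → 5 → 6 → 7

Answer: 7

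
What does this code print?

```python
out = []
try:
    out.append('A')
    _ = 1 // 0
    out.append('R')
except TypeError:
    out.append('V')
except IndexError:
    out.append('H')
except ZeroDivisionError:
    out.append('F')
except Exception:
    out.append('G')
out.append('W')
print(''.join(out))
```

Execution trace: 'A' (try body) → 'F' (except ZeroDivisionError) → 'W' (after the try/except). Output: AFW

Answer: AFW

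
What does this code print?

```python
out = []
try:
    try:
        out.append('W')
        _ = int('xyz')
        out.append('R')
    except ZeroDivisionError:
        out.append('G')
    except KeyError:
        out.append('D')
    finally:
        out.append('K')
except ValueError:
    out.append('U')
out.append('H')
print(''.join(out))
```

Execution trace: 'W' (inner try body) → 'K' (inner finally) → 'U' (outer except ValueError) → 'H' (after the try/except). Output: WKUH

Answer: WKUH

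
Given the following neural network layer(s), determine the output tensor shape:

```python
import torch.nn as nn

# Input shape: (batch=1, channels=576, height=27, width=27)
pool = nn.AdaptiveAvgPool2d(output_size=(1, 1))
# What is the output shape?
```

Input: (1, 576, 27, 27) -> Output: (1, 576, 1, 1)

Answer: (1, 576, 1, 1)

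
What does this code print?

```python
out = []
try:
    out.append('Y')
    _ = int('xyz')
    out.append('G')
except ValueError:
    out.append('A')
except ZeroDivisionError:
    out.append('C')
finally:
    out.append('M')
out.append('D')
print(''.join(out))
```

Execution trace: 'Y' (try body) → 'A' (except ValueError) → 'M' (finally) → 'D' (after the try/except). Output: YAMD

Answer: YAMD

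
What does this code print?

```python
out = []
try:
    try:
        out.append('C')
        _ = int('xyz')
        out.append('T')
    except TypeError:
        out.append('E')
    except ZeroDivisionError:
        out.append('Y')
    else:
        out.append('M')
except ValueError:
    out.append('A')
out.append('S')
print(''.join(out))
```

Execution trace: 'C' (try body) → 'A' (outer except ValueError) → 'S' (after the try/except). Output: CAS

Answer: CAS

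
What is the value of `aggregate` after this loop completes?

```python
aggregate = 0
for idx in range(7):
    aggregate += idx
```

Sum of 0 to 6 = 21
`aggregate` takes the values: 0 → 1 → 3 → 6 → 10 → 15 → 21

Answer: 21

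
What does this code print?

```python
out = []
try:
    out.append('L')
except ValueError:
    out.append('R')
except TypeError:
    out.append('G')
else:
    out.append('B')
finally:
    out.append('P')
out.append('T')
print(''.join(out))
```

Execution trace: 'L' (try body, no exception) → 'B' (else) → 'P' (finally) → 'T' (after the try/except). Output: LBPT

Answer: LBPT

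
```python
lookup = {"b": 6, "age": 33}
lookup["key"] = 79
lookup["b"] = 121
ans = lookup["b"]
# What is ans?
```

Trace:
`lookup = {"b": 6, "age": 33}` → lookup = {'b': 6, 'age': 33}
`lookup["key"] = 79` → lookup = {'b': 6, 'age': 33, 'key': 79}
`lookup["b"] = 121` → lookup = {'b': 121, 'age': 33, 'key': 79}
`ans = lookup["b"]` → ans = 121
So ans = 121

Answer: 121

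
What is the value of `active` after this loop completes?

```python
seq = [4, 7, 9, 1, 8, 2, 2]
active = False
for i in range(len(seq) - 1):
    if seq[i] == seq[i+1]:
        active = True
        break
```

Check consecutive duplicates in [4, 7, 9, 1, 8, 2, 2]
`active` takes the values: False → True

Answer: True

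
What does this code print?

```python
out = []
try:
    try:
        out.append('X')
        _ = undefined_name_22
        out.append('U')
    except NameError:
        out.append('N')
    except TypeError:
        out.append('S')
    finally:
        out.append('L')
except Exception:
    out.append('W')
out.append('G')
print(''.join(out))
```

Execution trace: 'X' (inner try body) → 'N' (inner except NameError) → 'L' (inner finally) → 'G' (after the try/except). Output: XNLG

Answer: XNLG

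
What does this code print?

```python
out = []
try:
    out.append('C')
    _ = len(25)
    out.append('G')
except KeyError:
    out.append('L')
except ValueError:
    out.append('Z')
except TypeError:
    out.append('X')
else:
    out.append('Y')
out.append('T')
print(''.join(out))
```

Execution trace: 'C' (try body) → 'X' (except TypeError) → 'T' (after the try/except). Output: CXT

Answer: CXT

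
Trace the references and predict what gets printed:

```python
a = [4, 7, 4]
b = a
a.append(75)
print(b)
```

Key concept: basic list aliasing.
Step by step:
`a = [4, 7, 4]` → a = [4, 7, 4]
`b = a` → b = [4, 7, 4] (same object as a)
`a.append(75)` → a = [4, 7, 4, 75] (same object as b); b = [4, 7, 4, 75] (same object as a)
`print(b)` → prints [4, 7, 4, 75]

Answer: [4, 7, 4, 75]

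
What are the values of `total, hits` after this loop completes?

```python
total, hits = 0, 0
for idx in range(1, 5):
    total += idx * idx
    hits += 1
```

Sum of squares and count
`total, hits` takes the values: (0, 0) → (1, 0) → (1, 1) → (5, 1) → (5, 2) → (14, 2) → (14, 3) → (30, 3) → (30, 4)

Answer: 30, 4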